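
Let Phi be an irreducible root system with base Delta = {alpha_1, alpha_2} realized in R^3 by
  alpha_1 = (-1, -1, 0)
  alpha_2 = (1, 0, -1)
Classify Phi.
A_2 (sl(3))

Compute the Cartan integers a_ij = 2(alpha_i, alpha_j)/(alpha_j, alpha_j); the resulting 2x2 Cartan matrix is
[[2, -1], [-1, 2]].
All simple roots have the same length, so the diagram is simply laced. The associated Dynkin diagram is a chain of 2 nodes with single edges (A_2), so the type is A_2 (the algebra sl(3)).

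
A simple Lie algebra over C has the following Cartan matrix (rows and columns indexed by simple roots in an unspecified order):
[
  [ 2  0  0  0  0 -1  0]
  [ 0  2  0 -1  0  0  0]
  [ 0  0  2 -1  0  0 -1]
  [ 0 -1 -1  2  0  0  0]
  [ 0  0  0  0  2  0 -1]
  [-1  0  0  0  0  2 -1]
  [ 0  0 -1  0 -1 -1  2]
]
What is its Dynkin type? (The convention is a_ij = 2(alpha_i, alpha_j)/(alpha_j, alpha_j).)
E_7

The matrix has rank 7 with 2's on the diagonal. Reading the off-diagonal entries as Dynkin edges (a single edge where a_ij = a_ji = -1; a double or triple edge where a_ij * a_ji = 2 or 3), the diagram is a chain of 6 nodes with one extra node attached to the third node from one end (E_7). One simple-root ordering that puts it in standard form is (alpha_1, alpha_5, alpha_6, alpha_7, alpha_3, alpha_4, alpha_2). So the algebra is type E_7.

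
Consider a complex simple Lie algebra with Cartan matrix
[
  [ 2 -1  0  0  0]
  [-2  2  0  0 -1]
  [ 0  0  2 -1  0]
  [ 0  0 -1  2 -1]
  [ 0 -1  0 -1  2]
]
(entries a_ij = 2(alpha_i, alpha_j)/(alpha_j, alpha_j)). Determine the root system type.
The matrix has rank 5 with 2's on the diagonal. Reading the off-diagonal entries as Dynkin edges (a single edge where a_ij = a_ji = -1; a double or triple edge where a_ij * a_ji = 2 or 3), the diagram is a chain of 5 nodes with a double edge at one end; the terminal node there is the unique short simple root (B_5). One simple-root ordering that puts it in standard form is (alpha_3, alpha_4, alpha_5, alpha_2, alpha_1). So the algebra is type B_5, i.e. so(11).

B_5 (so(11))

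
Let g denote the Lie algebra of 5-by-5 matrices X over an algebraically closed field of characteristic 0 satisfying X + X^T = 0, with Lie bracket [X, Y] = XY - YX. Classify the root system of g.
B2

This is so(5) with 5 odd, which has dimension 5(5-1)/2 = 10 and rank (5-1)/2 = 2. In the classification of classical Lie algebras, the orthogonal algebra so(2n+1) in an odd number of variables has type B_n; here n = 2, so the Dynkin diagram is a chain of 2 nodes with a double edge at one end; the terminal node there is the unique short simple root (B_2). Hence the type is B_2.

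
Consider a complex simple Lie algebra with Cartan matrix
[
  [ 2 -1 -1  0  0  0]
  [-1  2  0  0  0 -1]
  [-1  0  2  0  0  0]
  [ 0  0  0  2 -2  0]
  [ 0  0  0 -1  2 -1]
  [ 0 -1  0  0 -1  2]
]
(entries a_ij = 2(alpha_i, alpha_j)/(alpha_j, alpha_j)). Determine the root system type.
The matrix has rank 6 with 2's on the diagonal. Reading the off-diagonal entries as Dynkin edges (a single edge where a_ij = a_ji = -1; a double or triple edge where a_ij * a_ji = 2 or 3), the diagram is a chain of 6 nodes with a double edge at one end; the terminal node there is the unique long simple root (C_6). One simple-root ordering that puts it in standard form is (alpha_3, alpha_1, alpha_2, alpha_6, alpha_5, alpha_4). So the algebra is type C_6, i.e. sp(12).

type C_6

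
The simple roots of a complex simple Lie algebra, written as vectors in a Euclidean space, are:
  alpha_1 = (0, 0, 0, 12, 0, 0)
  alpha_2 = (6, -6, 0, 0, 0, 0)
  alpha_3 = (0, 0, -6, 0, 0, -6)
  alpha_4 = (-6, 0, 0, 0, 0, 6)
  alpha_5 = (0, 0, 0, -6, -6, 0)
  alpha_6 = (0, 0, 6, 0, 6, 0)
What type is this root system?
Compute the Cartan integers a_ij = 2(alpha_i, alpha_j)/(alpha_j, alpha_j); the resulting 6x6 Cartan matrix is
[[2, 0, 0, 0, -2, 0], [0, 2, 0, -1, 0, 0], [0, 0, 2, -1, 0, -1], [0, -1, -1, 2, 0, 0], [-1, 0, 0, 0, 2, -1], [0, 0, -1, 0, -1, 2]].
The roots have two lengths (squared-length ratio 2:1); the short ones are alpha_{2,3,4,5,6}. The associated Dynkin diagram is a chain of 6 nodes with a double edge at one end; the terminal node there is the unique long simple root (C_6), so the type is C_6 (the algebra sp(12)).

C_6 (sp(12))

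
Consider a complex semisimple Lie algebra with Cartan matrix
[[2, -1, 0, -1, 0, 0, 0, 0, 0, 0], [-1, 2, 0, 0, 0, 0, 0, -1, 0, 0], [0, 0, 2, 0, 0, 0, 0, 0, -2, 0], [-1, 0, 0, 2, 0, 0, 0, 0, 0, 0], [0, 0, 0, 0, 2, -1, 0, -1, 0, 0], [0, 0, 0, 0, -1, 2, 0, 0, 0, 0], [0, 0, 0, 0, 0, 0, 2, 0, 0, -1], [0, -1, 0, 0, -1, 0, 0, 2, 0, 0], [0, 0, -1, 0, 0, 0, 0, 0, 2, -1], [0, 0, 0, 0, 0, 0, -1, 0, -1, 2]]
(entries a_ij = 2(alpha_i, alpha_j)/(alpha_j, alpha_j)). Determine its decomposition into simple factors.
The diagram associated to this matrix has two connected components: the simple roots {alpha_1, alpha_2, alpha_4, alpha_5, alpha_6, alpha_8} form a chain of 6 nodes with single edges (A_6), and {alpha_3, alpha_7, alpha_9, alpha_10} form a chain of 4 nodes with a double edge at one end; the terminal node there is the unique long simple root (C_4). A semisimple Lie algebra decomposes uniquely as the direct sum of simple ideals, one per connected component of its Dynkin diagram, so g ≅ A_6 ⊕ C_4 (dimension 48 + 36 = 84).

A6 ⊕ C4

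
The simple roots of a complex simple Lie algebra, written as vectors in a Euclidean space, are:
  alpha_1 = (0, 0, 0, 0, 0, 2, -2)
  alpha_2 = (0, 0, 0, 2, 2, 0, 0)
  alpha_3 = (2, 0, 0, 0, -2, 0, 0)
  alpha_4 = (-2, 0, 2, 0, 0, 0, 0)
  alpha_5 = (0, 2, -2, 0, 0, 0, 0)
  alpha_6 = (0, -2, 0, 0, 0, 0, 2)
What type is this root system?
A_6 (sl(7))

Compute the Cartan integers a_ij = 2(alpha_i, alpha_j)/(alpha_j, alpha_j); the resulting 6x6 Cartan matrix is
[[2, 0, 0, 0, 0, -1], [0, 2, -1, 0, 0, 0], [0, -1, 2, -1, 0, 0], [0, 0, -1, 2, -1, 0], [0, 0, 0, -1, 2, -1], [-1, 0, 0, 0, -1, 2]].
All simple roots have the same length, so the diagram is simply laced. The associated Dynkin diagram is a chain of 6 nodes with single edges (A_6), so the type is A_6 (the algebra sl(7)).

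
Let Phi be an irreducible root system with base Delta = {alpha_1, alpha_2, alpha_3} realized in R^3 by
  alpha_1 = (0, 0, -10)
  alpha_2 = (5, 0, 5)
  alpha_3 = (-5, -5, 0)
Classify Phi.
Compute the Cartan integers a_ij = 2(alpha_i, alpha_j)/(alpha_j, alpha_j); the resulting 3x3 Cartan matrix is
[[2, -2, 0], [-1, 2, -1], [0, -1, 2]].
The roots have two lengths (squared-length ratio 2:1); the short ones are alpha_{2,3}. The associated Dynkin diagram is a chain of 3 nodes with a double edge at one end; the terminal node there is the unique long simple root (C_3), so the type is C_3 (the algebra sp(6)).

C3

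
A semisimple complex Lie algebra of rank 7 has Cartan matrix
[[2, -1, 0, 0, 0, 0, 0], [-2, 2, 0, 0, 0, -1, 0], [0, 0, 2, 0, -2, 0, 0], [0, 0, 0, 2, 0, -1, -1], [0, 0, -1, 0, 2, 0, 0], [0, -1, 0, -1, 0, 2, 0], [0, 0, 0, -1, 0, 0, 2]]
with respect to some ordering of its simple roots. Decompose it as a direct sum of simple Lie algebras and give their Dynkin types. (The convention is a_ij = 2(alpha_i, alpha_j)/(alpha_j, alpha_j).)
B_2 (so(5)) ⊕ B_5 (so(11))

The diagram associated to this matrix has two connected components: the simple roots {alpha_3, alpha_5} form a chain of 2 nodes with a double edge at one end; the terminal node there is the unique short simple root (B_2), and {alpha_1, alpha_2, alpha_4, alpha_6, alpha_7} form a chain of 5 nodes with a double edge at one end; the terminal node there is the unique short simple root (B_5). A semisimple Lie algebra decomposes uniquely as the direct sum of simple ideals, one per connected component of its Dynkin diagram, so g ≅ B_2 ⊕ B_5 (dimension 10 + 55 = 65).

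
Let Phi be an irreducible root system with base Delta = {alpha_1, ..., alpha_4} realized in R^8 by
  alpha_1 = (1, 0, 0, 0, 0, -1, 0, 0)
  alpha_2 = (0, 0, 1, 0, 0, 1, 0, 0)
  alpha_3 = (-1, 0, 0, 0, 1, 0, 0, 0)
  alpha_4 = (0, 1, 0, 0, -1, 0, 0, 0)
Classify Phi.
A_4 (sl(5))

Compute the Cartan integers a_ij = 2(alpha_i, alpha_j)/(alpha_j, alpha_j); the resulting 4x4 Cartan matrix is
[[2, -1, -1, 0], [-1, 2, 0, 0], [-1, 0, 2, -1], [0, 0, -1, 2]].
All simple roots have the same length, so the diagram is simply laced. The associated Dynkin diagram is a chain of 4 nodes with single edges (A_4), so the type is A_4 (the algebra sl(5)).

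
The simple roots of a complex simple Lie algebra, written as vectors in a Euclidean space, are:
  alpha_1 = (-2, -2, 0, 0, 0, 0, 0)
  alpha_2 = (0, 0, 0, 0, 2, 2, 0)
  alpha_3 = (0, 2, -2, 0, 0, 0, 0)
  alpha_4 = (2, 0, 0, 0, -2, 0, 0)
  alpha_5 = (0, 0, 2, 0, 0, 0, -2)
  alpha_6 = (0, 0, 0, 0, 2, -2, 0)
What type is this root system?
D6

Compute the Cartan integers a_ij = 2(alpha_i, alpha_j)/(alpha_j, alpha_j); the resulting 6x6 Cartan matrix is
[[2, 0, -1, -1, 0, 0], [0, 2, 0, -1, 0, 0], [-1, 0, 2, 0, -1, 0], [-1, -1, 0, 2, 0, -1], [0, 0, -1, 0, 2, 0], [0, 0, 0, -1, 0, 2]].
All simple roots have the same length, so the diagram is simply laced. The associated Dynkin diagram is a chain of 4 nodes with a fork of two nodes at one end (D_6), so the type is D_6 (the algebra so(12)).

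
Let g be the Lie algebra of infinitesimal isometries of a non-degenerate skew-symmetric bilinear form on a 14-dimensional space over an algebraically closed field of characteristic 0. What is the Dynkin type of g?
This is sp(14), which has dimension 14(14+1)/2 = 105 and rank 14/2 = 7. In the classification of classical Lie algebras, the symplectic algebra sp(2n) has type C_n; here n = 7, so the Dynkin diagram is a chain of 7 nodes with a double edge at one end; the terminal node there is the unique long simple root (C_7). Hence the type is C_7.

type C_7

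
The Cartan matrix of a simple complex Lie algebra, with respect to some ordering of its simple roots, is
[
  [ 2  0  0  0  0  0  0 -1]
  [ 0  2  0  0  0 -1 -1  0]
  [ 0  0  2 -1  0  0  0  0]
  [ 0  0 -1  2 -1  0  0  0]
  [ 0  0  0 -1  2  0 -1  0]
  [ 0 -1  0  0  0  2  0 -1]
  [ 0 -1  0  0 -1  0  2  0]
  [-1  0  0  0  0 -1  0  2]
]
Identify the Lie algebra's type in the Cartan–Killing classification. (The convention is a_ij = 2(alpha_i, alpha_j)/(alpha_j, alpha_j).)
The matrix has rank 8 with 2's on the diagonal. Reading the off-diagonal entries as Dynkin edges (a single edge where a_ij = a_ji = -1; a double or triple edge where a_ij * a_ji = 2 or 3), the diagram is a chain of 8 nodes with single edges (A_8). One simple-root ordering that puts it in standard form is (alpha_1, alpha_8, alpha_6, alpha_2, alpha_7, alpha_5, alpha_4, alpha_3). So the algebra is type A_8, i.e. sl(9).

A_8 (sl(9))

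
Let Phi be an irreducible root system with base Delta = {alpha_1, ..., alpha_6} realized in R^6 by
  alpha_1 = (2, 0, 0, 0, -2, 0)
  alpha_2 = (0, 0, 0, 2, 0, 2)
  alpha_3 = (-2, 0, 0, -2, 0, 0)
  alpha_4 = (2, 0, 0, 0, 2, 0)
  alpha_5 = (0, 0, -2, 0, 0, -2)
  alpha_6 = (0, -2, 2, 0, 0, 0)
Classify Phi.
Compute the Cartan integers a_ij = 2(alpha_i, alpha_j)/(alpha_j, alpha_j); the resulting 6x6 Cartan matrix is
[[2, 0, -1, 0, 0, 0], [0, 2, -1, 0, -1, 0], [-1, -1, 2, -1, 0, 0], [0, 0, -1, 2, 0, 0], [0, -1, 0, 0, 2, -1], [0, 0, 0, 0, -1, 2]].
All simple roots have the same length, so the diagram is simply laced. The associated Dynkin diagram is a chain of 4 nodes with a fork of two nodes at one end (D_6), so the type is D_6 (the algebra so(12)).

D6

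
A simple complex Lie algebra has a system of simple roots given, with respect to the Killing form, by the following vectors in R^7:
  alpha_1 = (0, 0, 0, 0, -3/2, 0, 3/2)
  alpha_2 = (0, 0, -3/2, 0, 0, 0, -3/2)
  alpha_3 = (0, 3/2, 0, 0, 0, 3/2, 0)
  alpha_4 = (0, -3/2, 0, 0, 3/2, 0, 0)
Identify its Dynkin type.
Compute the Cartan integers a_ij = 2(alpha_i, alpha_j)/(alpha_j, alpha_j); the resulting 4x4 Cartan matrix is
[[2, -1, 0, -1], [-1, 2, 0, 0], [0, 0, 2, -1], [-1, 0, -1, 2]].
All simple roots have the same length, so the diagram is simply laced. The associated Dynkin diagram is a chain of 4 nodes with single edges (A_4), so the type is A_4 (the algebra sl(5)).

A_4 (sl(5))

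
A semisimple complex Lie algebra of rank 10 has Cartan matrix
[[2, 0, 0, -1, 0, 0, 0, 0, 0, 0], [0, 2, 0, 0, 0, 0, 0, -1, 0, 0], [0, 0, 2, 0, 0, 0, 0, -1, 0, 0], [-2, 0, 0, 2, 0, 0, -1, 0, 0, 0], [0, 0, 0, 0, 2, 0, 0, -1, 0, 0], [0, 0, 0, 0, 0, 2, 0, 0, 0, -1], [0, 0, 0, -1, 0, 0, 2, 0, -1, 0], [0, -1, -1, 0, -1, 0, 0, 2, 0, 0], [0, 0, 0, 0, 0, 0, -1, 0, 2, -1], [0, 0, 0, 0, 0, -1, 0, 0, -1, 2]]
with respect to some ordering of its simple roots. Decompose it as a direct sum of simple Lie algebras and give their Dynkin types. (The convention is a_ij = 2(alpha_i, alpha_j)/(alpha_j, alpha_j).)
B_6 (so(13)) ⊕ D_4 (so(8))

The diagram associated to this matrix has two connected components: the simple roots {alpha_1, alpha_4, alpha_6, alpha_7, alpha_9, alpha_10} form a chain of 6 nodes with a double edge at one end; the terminal node there is the unique short simple root (B_6), and {alpha_2, alpha_3, alpha_5, alpha_8} form a chain of 2 nodes with a fork of two nodes at one end (D_4). A semisimple Lie algebra decomposes uniquely as the direct sum of simple ideals, one per connected component of its Dynkin diagram, so g ≅ B_6 ⊕ D_4 (dimension 78 + 28 = 106).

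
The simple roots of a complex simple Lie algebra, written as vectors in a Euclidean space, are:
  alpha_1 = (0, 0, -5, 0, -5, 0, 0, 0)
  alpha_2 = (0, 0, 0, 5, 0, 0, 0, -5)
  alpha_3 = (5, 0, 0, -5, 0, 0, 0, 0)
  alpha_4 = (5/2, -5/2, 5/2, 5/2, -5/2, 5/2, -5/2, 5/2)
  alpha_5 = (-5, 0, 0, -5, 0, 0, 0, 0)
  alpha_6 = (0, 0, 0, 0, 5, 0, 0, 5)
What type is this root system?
Compute the Cartan integers a_ij = 2(alpha_i, alpha_j)/(alpha_j, alpha_j); the resulting 6x6 Cartan matrix is
[[2, 0, 0, 0, 0, -1], [0, 2, -1, 0, -1, -1], [0, -1, 2, 0, 0, 0], [0, 0, 0, 2, -1, 0], [0, -1, 0, -1, 2, 0], [-1, -1, 0, 0, 0, 2]].
All simple roots have the same length, so the diagram is simply laced. The associated Dynkin diagram is a chain of 5 nodes with one extra node attached to the third node from one end (E_6), so the type is E_6.

type E_6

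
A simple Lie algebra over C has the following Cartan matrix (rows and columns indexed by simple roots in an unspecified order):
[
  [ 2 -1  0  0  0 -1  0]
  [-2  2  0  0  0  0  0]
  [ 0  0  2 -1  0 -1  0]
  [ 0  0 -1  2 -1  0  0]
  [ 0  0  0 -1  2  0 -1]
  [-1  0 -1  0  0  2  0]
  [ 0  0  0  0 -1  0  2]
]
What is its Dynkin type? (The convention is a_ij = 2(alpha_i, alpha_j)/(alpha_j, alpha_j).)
C_7

The matrix has rank 7 with 2's on the diagonal. Reading the off-diagonal entries as Dynkin edges (a single edge where a_ij = a_ji = -1; a double or triple edge where a_ij * a_ji = 2 or 3), the diagram is a chain of 7 nodes with a double edge at one end; the terminal node there is the unique long simple root (C_7). One simple-root ordering that puts it in standard form is (alpha_7, alpha_5, alpha_4, alpha_3, alpha_6, alpha_1, alpha_2). So the algebra is type C_7, i.e. sp(14).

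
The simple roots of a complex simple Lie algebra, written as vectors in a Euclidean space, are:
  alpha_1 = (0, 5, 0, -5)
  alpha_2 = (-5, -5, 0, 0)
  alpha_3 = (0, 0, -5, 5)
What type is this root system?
Compute the Cartan integers a_ij = 2(alpha_i, alpha_j)/(alpha_j, alpha_j); the resulting 3x3 Cartan matrix is
[[2, -1, -1], [-1, 2, 0], [-1, 0, 2]].
All simple roots have the same length, so the diagram is simply laced. The associated Dynkin diagram is a chain of 3 nodes with single edges (A_3), so the type is A_3 (the algebra sl(4)).

type A_3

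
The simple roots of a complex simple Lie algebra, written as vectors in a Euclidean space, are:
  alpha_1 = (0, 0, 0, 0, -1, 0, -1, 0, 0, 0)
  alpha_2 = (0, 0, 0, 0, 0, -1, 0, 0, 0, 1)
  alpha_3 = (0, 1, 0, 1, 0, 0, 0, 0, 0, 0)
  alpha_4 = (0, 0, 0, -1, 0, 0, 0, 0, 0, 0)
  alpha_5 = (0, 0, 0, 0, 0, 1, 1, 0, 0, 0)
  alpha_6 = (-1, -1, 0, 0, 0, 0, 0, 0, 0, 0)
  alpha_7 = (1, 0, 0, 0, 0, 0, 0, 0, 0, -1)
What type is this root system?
Compute the Cartan integers a_ij = 2(alpha_i, alpha_j)/(alpha_j, alpha_j); the resulting 7x7 Cartan matrix is
[[2, 0, 0, 0, -1, 0, 0], [0, 2, 0, 0, -1, 0, -1], [0, 0, 2, -2, 0, -1, 0], [0, 0, -1, 2, 0, 0, 0], [-1, -1, 0, 0, 2, 0, 0], [0, 0, -1, 0, 0, 2, -1], [0, -1, 0, 0, 0, -1, 2]].
The roots have two lengths (squared-length ratio 2:1); the short ones are alpha_{4}. The associated Dynkin diagram is a chain of 7 nodes with a double edge at one end; the terminal node there is the unique short simple root (B_7), so the type is B_7 (the algebra so(15)).

B7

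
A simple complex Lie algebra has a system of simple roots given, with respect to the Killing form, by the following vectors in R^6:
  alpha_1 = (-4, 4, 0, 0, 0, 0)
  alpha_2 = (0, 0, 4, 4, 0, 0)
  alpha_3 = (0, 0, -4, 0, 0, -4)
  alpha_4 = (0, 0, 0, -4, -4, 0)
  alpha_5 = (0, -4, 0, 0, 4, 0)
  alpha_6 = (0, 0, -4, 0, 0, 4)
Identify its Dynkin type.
type D_6

Compute the Cartan integers a_ij = 2(alpha_i, alpha_j)/(alpha_j, alpha_j); the resulting 6x6 Cartan matrix is
[[2, 0, 0, 0, -1, 0], [0, 2, -1, -1, 0, -1], [0, -1, 2, 0, 0, 0], [0, -1, 0, 2, -1, 0], [-1, 0, 0, -1, 2, 0], [0, -1, 0, 0, 0, 2]].
All simple roots have the same length, so the diagram is simply laced. The associated Dynkin diagram is a chain of 4 nodes with a fork of two nodes at one end (D_6), so the type is D_6 (the algebra so(12)).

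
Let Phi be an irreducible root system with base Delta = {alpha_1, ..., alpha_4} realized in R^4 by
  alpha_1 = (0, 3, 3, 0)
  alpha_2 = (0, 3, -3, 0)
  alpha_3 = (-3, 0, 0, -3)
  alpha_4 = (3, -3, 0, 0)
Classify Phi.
D_4 (so(8))

Compute the Cartan integers a_ij = 2(alpha_i, alpha_j)/(alpha_j, alpha_j); the resulting 4x4 Cartan matrix is
[[2, 0, 0, -1], [0, 2, 0, -1], [0, 0, 2, -1], [-1, -1, -1, 2]].
All simple roots have the same length, so the diagram is simply laced. The associated Dynkin diagram is a chain of 2 nodes with a fork of two nodes at one end (D_4), so the type is D_4 (the algebra so(8)).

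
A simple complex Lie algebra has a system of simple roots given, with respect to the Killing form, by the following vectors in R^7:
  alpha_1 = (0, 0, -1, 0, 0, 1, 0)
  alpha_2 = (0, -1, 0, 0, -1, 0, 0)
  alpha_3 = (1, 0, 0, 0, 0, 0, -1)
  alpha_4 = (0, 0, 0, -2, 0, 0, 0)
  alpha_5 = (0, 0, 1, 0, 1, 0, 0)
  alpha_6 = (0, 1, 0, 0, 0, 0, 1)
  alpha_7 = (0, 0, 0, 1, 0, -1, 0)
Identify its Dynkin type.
C7

Compute the Cartan integers a_ij = 2(alpha_i, alpha_j)/(alpha_j, alpha_j); the resulting 7x7 Cartan matrix is
[[2, 0, 0, 0, -1, 0, -1], [0, 2, 0, 0, -1, -1, 0], [0, 0, 2, 0, 0, -1, 0], [0, 0, 0, 2, 0, 0, -2], [-1, -1, 0, 0, 2, 0, 0], [0, -1, -1, 0, 0, 2, 0], [-1, 0, 0, -1, 0, 0, 2]].
The roots have two lengths (squared-length ratio 2:1); the short ones are alpha_{1,2,3,5,6,7}. The associated Dynkin diagram is a chain of 7 nodes with a double edge at one end; the terminal node there is the unique long simple root (C_7), so the type is C_7 (the algebra sp(14)).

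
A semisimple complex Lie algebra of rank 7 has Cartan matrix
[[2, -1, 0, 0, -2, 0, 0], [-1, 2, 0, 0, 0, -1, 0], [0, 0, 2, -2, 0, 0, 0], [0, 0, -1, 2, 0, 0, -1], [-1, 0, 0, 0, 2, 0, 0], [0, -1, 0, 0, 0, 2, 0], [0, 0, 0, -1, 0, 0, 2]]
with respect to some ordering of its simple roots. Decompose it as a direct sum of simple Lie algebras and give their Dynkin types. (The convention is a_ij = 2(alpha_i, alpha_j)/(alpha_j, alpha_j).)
B_4 (so(9)) + C_3 (sp(6))

The diagram associated to this matrix has two connected components: the simple roots {alpha_1, alpha_2, alpha_5, alpha_6} form a chain of 4 nodes with a double edge at one end; the terminal node there is the unique short simple root (B_4), and {alpha_3, alpha_4, alpha_7} form a chain of 3 nodes with a double edge at one end; the terminal node there is the unique long simple root (C_3). A semisimple Lie algebra decomposes uniquely as the direct sum of simple ideals, one per connected component of its Dynkin diagram, so g ≅ B_4 ⊕ C_3 (dimension 36 + 21 = 57).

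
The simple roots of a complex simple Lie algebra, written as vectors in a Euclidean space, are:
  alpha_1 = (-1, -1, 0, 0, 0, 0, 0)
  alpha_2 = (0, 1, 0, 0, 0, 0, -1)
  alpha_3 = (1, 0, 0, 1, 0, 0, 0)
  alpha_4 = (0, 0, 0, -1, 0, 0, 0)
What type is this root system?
B_4 (so(9))

Compute the Cartan integers a_ij = 2(alpha_i, alpha_j)/(alpha_j, alpha_j); the resulting 4x4 Cartan matrix is
[[2, -1, -1, 0], [-1, 2, 0, 0], [-1, 0, 2, -2], [0, 0, -1, 2]].
The roots have two lengths (squared-length ratio 2:1); the short ones are alpha_{4}. The associated Dynkin diagram is a chain of 4 nodes with a double edge at one end; the terminal node there is the unique short simple root (B_4), so the type is B_4 (the algebra so(9)).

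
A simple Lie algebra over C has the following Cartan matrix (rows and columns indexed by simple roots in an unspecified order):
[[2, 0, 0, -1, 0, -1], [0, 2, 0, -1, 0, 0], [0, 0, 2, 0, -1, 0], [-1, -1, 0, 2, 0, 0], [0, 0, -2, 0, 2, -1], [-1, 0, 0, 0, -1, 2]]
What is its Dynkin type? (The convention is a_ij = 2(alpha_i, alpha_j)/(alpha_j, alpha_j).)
B_6

The matrix has rank 6 with 2's on the diagonal. Reading the off-diagonal entries as Dynkin edges (a single edge where a_ij = a_ji = -1; a double or triple edge where a_ij * a_ji = 2 or 3), the diagram is a chain of 6 nodes with a double edge at one end; the terminal node there is the unique short simple root (B_6). One simple-root ordering that puts it in standard form is (alpha_2, alpha_4, alpha_1, alpha_6, alpha_5, alpha_3). So the algebra is type B_6, i.e. so(13).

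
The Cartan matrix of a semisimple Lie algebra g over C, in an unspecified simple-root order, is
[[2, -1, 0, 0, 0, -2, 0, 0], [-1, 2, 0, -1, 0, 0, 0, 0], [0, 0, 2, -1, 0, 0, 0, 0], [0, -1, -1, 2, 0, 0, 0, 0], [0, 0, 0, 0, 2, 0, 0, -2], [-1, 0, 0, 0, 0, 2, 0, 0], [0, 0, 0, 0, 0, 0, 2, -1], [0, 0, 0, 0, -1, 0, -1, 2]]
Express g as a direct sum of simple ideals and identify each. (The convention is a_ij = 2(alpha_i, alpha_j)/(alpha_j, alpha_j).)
B_5 (so(11)) + C_3 (sp(6))

The diagram associated to this matrix has two connected components: the simple roots {alpha_1, alpha_2, alpha_3, alpha_4, alpha_6} form a chain of 5 nodes with a double edge at one end; the terminal node there is the unique short simple root (B_5), and {alpha_5, alpha_7, alpha_8} form a chain of 3 nodes with a double edge at one end; the terminal node there is the unique long simple root (C_3). A semisimple Lie algebra decomposes uniquely as the direct sum of simple ideals, one per connected component of its Dynkin diagram, so g ≅ B_5 ⊕ C_3 (dimension 55 + 21 = 76).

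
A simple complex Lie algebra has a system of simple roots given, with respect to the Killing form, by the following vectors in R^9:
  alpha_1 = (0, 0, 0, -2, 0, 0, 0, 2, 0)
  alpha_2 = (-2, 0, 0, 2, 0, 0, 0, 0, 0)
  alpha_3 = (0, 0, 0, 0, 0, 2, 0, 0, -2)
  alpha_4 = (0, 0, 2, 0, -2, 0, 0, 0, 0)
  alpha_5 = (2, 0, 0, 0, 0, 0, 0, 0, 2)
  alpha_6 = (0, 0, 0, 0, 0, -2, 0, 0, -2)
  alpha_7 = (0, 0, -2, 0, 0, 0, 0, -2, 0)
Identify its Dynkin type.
D7

Compute the Cartan integers a_ij = 2(alpha_i, alpha_j)/(alpha_j, alpha_j); the resulting 7x7 Cartan matrix is
[[2, -1, 0, 0, 0, 0, -1], [-1, 2, 0, 0, -1, 0, 0], [0, 0, 2, 0, -1, 0, 0], [0, 0, 0, 2, 0, 0, -1], [0, -1, -1, 0, 2, -1, 0], [0, 0, 0, 0, -1, 2, 0], [-1, 0, 0, -1, 0, 0, 2]].
All simple roots have the same length, so the diagram is simply laced. The associated Dynkin diagram is a chain of 5 nodes with a fork of two nodes at one end (D_7), so the type is D_7 (the algebra so(14)).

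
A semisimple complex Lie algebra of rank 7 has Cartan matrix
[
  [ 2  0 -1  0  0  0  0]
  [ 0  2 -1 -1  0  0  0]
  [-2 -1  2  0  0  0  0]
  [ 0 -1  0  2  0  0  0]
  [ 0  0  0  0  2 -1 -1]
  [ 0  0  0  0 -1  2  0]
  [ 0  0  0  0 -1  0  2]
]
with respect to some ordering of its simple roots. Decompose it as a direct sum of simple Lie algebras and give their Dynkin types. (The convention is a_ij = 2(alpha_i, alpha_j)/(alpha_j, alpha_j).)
The diagram associated to this matrix has two connected components: the simple roots {alpha_5, alpha_6, alpha_7} form a chain of 3 nodes with single edges (A_3), and {alpha_1, alpha_2, alpha_3, alpha_4} form a chain of 4 nodes with a double edge at one end; the terminal node there is the unique short simple root (B_4). A semisimple Lie algebra decomposes uniquely as the direct sum of simple ideals, one per connected component of its Dynkin diagram, so g ≅ A_3 ⊕ B_4 (dimension 15 + 36 = 51).

A3 + B4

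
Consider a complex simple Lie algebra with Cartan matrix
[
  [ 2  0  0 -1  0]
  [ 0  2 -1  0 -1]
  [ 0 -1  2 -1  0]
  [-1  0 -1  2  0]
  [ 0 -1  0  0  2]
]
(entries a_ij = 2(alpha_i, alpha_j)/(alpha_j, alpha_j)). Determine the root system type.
A5

The matrix has rank 5 with 2's on the diagonal. Reading the off-diagonal entries as Dynkin edges (a single edge where a_ij = a_ji = -1; a double or triple edge where a_ij * a_ji = 2 or 3), the diagram is a chain of 5 nodes with single edges (A_5). One simple-root ordering that puts it in standard form is (alpha_5, alpha_2, alpha_3, alpha_4, alpha_1). So the algebra is type A_5, i.e. sl(6).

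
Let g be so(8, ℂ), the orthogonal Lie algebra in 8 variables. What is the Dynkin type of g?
D_4

This is so(8) with 8 even, which has dimension 8(8-1)/2 = 28 and rank 8/2 = 4. In the classification of classical Lie algebras, the orthogonal algebra so(2n) in an even number of variables has type D_n; here n = 4, so the Dynkin diagram is a chain of 2 nodes with a fork of two nodes at one end (D_4). Hence the type is D_4.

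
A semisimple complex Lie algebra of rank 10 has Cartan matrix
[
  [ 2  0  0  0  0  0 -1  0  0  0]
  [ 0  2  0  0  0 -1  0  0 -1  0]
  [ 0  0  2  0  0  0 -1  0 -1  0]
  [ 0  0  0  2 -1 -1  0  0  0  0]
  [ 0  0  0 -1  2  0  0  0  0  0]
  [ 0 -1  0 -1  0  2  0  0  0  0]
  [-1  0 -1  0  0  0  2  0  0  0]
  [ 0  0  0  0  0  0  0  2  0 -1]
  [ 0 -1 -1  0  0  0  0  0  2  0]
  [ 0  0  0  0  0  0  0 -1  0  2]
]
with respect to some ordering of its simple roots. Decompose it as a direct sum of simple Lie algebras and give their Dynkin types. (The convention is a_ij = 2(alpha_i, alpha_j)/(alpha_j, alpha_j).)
type A_2 ⊕ type A_8

The diagram associated to this matrix has two connected components: the simple roots {alpha_8, alpha_10} form a chain of 2 nodes with single edges (A_2), and {alpha_1, alpha_2, alpha_3, alpha_4, alpha_5, alpha_6, alpha_7, alpha_9} form a chain of 8 nodes with single edges (A_8). A semisimple Lie algebra decomposes uniquely as the direct sum of simple ideals, one per connected component of its Dynkin diagram, so g ≅ A_2 ⊕ A_8 (dimension 8 + 80 = 88).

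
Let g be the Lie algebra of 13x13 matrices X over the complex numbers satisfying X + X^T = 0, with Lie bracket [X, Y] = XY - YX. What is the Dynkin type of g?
B_6

This is so(13) with 13 odd, which has dimension 13(13-1)/2 = 78 and rank (13-1)/2 = 6. In the classification of classical Lie algebras, the orthogonal algebra so(2n+1) in an odd number of variables has type B_n; here n = 6, so the Dynkin diagram is a chain of 6 nodes with a double edge at one end; the terminal node there is the unique short simple root (B_6). Hence the type is B_6.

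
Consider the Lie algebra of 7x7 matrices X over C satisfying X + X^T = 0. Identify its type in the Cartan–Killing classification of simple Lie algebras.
This is so(7) with 7 odd, which has dimension 7(7-1)/2 = 21 and rank (7-1)/2 = 3. In the classification of classical Lie algebras, the orthogonal algebra so(2n+1) in an odd number of variables has type B_n; here n = 3, so the Dynkin diagram is a chain of 3 nodes with a double edge at one end; the terminal node there is the unique short simple root (B_3). Hence the type is B_3.

B_3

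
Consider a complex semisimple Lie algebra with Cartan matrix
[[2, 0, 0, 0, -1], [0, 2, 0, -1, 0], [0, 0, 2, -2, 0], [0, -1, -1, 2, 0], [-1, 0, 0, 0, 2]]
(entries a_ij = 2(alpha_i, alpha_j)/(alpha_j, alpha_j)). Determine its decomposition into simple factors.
The diagram associated to this matrix has two connected components: the simple roots {alpha_1, alpha_5} form a chain of 2 nodes with single edges (A_2), and {alpha_2, alpha_3, alpha_4} form a chain of 3 nodes with a double edge at one end; the terminal node there is the unique long simple root (C_3). A semisimple Lie algebra decomposes uniquely as the direct sum of simple ideals, one per connected component of its Dynkin diagram, so g ≅ A_2 ⊕ C_3 (dimension 8 + 21 = 29).

A2 + C3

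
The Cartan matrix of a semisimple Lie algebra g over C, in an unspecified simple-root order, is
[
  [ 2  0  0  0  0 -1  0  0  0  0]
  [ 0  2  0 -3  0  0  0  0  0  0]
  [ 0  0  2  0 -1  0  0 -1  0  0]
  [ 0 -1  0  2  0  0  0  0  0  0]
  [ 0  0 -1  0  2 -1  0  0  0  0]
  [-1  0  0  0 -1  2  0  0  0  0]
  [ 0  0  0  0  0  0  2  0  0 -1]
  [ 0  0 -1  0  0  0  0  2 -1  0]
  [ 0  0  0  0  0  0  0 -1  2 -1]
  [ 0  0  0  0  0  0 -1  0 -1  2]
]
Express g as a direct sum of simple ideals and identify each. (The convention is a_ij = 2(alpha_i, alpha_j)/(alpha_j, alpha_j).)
The diagram associated to this matrix has two connected components: the simple roots {alpha_1, alpha_3, alpha_5, alpha_6, alpha_7, alpha_8, alpha_9, alpha_10} form a chain of 8 nodes with single edges (A_8), and {alpha_2, alpha_4} form two nodes joined by a triple edge (G_2). A semisimple Lie algebra decomposes uniquely as the direct sum of simple ideals, one per connected component of its Dynkin diagram, so g ≅ A_8 ⊕ G_2 (dimension 80 + 14 = 94).

A8 ⊕ G2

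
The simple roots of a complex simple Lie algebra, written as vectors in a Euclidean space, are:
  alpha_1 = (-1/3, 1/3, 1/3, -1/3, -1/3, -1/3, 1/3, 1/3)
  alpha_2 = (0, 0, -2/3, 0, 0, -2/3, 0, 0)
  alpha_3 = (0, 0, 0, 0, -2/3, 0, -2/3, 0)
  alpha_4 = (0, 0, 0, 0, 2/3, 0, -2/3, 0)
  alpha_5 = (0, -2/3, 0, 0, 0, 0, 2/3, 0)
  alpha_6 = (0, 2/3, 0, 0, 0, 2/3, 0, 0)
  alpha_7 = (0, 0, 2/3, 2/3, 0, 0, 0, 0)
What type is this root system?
Compute the Cartan integers a_ij = 2(alpha_i, alpha_j)/(alpha_j, alpha_j); the resulting 7x7 Cartan matrix is
[[2, 0, 0, -1, 0, 0, 0], [0, 2, 0, 0, 0, -1, -1], [0, 0, 2, 0, -1, 0, 0], [-1, 0, 0, 2, -1, 0, 0], [0, 0, -1, -1, 2, -1, 0], [0, -1, 0, 0, -1, 2, 0], [0, -1, 0, 0, 0, 0, 2]].
All simple roots have the same length, so the diagram is simply laced. The associated Dynkin diagram is a chain of 6 nodes with one extra node attached to the third node from one end (E_7), so the type is E_7.

E7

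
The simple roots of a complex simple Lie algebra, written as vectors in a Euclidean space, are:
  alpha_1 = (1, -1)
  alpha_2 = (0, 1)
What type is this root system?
Compute the Cartan integers a_ij = 2(alpha_i, alpha_j)/(alpha_j, alpha_j); the resulting 2x2 Cartan matrix is
[[2, -2], [-1, 2]].
The roots have two lengths (squared-length ratio 2:1); the short ones are alpha_{2}. The associated Dynkin diagram is a chain of 2 nodes with a double edge at one end; the terminal node there is the unique short simple root (B_2), so the type is B_2 (the algebra so(5)).

B2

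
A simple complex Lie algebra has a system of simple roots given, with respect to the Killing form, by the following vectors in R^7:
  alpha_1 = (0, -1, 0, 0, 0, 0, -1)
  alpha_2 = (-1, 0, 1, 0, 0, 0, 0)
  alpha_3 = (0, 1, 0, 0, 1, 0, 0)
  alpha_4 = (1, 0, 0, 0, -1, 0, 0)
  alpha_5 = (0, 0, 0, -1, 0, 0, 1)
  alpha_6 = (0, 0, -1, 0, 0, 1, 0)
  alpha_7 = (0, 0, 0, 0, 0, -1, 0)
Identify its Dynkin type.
B7

Compute the Cartan integers a_ij = 2(alpha_i, alpha_j)/(alpha_j, alpha_j); the resulting 7x7 Cartan matrix is
[[2, 0, -1, 0, -1, 0, 0], [0, 2, 0, -1, 0, -1, 0], [-1, 0, 2, -1, 0, 0, 0], [0, -1, -1, 2, 0, 0, 0], [-1, 0, 0, 0, 2, 0, 0], [0, -1, 0, 0, 0, 2, -2], [0, 0, 0, 0, 0, -1, 2]].
The roots have two lengths (squared-length ratio 2:1); the short ones are alpha_{7}. The associated Dynkin diagram is a chain of 7 nodes with a double edge at one end; the terminal node there is the unique short simple root (B_7), so the type is B_7 (the algebra so(15)).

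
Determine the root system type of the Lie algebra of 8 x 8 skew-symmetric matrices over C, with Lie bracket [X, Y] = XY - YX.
This is so(8) with 8 even, which has dimension 8(8-1)/2 = 28 and rank 8/2 = 4. In the classification of classical Lie algebras, the orthogonal algebra so(2n) in an even number of variables has type D_n; here n = 4, so the Dynkin diagram is a chain of 2 nodes with a fork of two nodes at one end (D_4). Hence the type is D_4.

D_4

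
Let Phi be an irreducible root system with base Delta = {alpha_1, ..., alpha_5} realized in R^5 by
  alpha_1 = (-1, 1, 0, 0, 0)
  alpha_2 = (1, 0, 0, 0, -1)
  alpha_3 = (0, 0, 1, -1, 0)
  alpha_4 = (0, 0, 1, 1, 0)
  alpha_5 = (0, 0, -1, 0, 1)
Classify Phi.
D_5 (so(10))

Compute the Cartan integers a_ij = 2(alpha_i, alpha_j)/(alpha_j, alpha_j); the resulting 5x5 Cartan matrix is
[[2, -1, 0, 0, 0], [-1, 2, 0, 0, -1], [0, 0, 2, 0, -1], [0, 0, 0, 2, -1], [0, -1, -1, -1, 2]].
All simple roots have the same length, so the diagram is simply laced. The associated Dynkin diagram is a chain of 3 nodes with a fork of two nodes at one end (D_5), so the type is D_5 (the algebra so(10)).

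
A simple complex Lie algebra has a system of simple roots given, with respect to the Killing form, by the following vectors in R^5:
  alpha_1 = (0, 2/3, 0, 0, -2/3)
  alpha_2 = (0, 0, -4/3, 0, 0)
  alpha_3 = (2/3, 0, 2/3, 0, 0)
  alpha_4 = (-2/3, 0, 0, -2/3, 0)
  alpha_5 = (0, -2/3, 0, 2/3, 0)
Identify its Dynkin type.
type C_5

Compute the Cartan integers a_ij = 2(alpha_i, alpha_j)/(alpha_j, alpha_j); the resulting 5x5 Cartan matrix is
[[2, 0, 0, 0, -1], [0, 2, -2, 0, 0], [0, -1, 2, -1, 0], [0, 0, -1, 2, -1], [-1, 0, 0, -1, 2]].
The roots have two lengths (squared-length ratio 2:1); the short ones are alpha_{1,3,4,5}. The associated Dynkin diagram is a chain of 5 nodes with a double edge at one end; the terminal node there is the unique long simple root (C_5), so the type is C_5 (the algebra sp(10)).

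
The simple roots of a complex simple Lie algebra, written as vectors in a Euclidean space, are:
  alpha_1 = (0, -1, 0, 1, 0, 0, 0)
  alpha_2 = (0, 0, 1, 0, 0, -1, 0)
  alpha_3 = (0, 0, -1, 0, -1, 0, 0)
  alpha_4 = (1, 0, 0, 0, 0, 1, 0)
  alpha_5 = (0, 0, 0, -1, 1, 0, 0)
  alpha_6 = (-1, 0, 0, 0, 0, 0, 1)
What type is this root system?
Compute the Cartan integers a_ij = 2(alpha_i, alpha_j)/(alpha_j, alpha_j); the resulting 6x6 Cartan matrix is
[[2, 0, 0, 0, -1, 0], [0, 2, -1, -1, 0, 0], [0, -1, 2, 0, -1, 0], [0, -1, 0, 2, 0, -1], [-1, 0, -1, 0, 2, 0], [0, 0, 0, -1, 0, 2]].
All simple roots have the same length, so the diagram is simply laced. The associated Dynkin diagram is a chain of 6 nodes with single edges (A_6), so the type is A_6 (the algebra sl(7)).

type A_6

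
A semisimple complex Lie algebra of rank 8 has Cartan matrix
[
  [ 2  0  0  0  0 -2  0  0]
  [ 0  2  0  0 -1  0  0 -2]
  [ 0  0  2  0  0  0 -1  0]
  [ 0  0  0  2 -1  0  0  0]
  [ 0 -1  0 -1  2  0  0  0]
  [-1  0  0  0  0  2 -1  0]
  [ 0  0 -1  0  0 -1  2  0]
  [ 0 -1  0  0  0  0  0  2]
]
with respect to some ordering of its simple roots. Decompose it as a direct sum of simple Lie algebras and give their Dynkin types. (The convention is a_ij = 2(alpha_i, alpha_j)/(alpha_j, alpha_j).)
B_4 (so(9)) ⊕ C_4 (sp(8))

The diagram associated to this matrix has two connected components: the simple roots {alpha_2, alpha_4, alpha_5, alpha_8} form a chain of 4 nodes with a double edge at one end; the terminal node there is the unique short simple root (B_4), and {alpha_1, alpha_3, alpha_6, alpha_7} form a chain of 4 nodes with a double edge at one end; the terminal node there is the unique long simple root (C_4). A semisimple Lie algebra decomposes uniquely as the direct sum of simple ideals, one per connected component of its Dynkin diagram, so g ≅ B_4 ⊕ C_4 (dimension 36 + 36 = 72).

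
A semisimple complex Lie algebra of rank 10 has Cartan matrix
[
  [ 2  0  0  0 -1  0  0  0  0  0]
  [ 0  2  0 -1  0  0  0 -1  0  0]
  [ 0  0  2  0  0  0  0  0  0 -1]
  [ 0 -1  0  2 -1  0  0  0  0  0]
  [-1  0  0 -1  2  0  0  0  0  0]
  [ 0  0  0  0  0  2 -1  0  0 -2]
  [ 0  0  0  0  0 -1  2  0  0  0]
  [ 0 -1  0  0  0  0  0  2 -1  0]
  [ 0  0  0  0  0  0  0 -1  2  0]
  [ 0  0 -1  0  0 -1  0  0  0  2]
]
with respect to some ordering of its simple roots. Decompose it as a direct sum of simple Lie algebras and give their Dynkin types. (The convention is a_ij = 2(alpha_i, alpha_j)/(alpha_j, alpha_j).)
A6 + F4

The diagram associated to this matrix has two connected components: the simple roots {alpha_1, alpha_2, alpha_4, alpha_5, alpha_8, alpha_9} form a chain of 6 nodes with single edges (A_6), and {alpha_3, alpha_6, alpha_7, alpha_10} form a chain of 4 nodes with a double edge between the middle two (F_4). A semisimple Lie algebra decomposes uniquely as the direct sum of simple ideals, one per connected component of its Dynkin diagram, so g ≅ A_6 ⊕ F_4 (dimension 48 + 52 = 100).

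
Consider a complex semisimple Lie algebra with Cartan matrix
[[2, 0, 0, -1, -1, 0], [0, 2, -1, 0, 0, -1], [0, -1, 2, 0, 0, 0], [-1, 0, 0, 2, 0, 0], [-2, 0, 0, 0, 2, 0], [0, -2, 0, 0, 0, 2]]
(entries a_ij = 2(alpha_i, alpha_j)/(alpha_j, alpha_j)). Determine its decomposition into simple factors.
type C_3 + type C_3

The diagram associated to this matrix has two connected components: the simple roots {alpha_2, alpha_3, alpha_6} form a chain of 3 nodes with a double edge at one end; the terminal node there is the unique long simple root (C_3), and {alpha_1, alpha_4, alpha_5} form a chain of 3 nodes with a double edge at one end; the terminal node there is the unique long simple root (C_3). A semisimple Lie algebra decomposes uniquely as the direct sum of simple ideals, one per connected component of its Dynkin diagram, so g ≅ C_3 ⊕ C_3 (dimension 21 + 21 = 42).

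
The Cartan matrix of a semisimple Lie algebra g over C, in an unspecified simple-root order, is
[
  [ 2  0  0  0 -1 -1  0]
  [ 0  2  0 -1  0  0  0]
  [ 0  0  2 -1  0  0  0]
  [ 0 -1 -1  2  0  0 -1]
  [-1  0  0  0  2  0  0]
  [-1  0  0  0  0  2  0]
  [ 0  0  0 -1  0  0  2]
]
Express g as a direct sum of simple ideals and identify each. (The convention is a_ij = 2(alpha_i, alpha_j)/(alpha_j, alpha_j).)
A_3 (sl(4)) + D_4 (so(8))

The diagram associated to this matrix has two connected components: the simple roots {alpha_1, alpha_5, alpha_6} form a chain of 3 nodes with single edges (A_3), and {alpha_2, alpha_3, alpha_4, alpha_7} form a chain of 2 nodes with a fork of two nodes at one end (D_4). A semisimple Lie algebra decomposes uniquely as the direct sum of simple ideals, one per connected component of its Dynkin diagram, so g ≅ A_3 ⊕ D_4 (dimension 15 + 28 = 43).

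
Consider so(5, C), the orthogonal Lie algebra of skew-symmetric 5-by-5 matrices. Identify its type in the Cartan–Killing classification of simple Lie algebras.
B2

This is so(5) with 5 odd, which has dimension 5(5-1)/2 = 10 and rank (5-1)/2 = 2. In the classification of classical Lie algebras, the orthogonal algebra so(2n+1) in an odd number of variables has type B_n; here n = 2, so the Dynkin diagram is a chain of 2 nodes with a double edge at one end; the terminal node there is the unique short simple root (B_2). Hence the type is B_2.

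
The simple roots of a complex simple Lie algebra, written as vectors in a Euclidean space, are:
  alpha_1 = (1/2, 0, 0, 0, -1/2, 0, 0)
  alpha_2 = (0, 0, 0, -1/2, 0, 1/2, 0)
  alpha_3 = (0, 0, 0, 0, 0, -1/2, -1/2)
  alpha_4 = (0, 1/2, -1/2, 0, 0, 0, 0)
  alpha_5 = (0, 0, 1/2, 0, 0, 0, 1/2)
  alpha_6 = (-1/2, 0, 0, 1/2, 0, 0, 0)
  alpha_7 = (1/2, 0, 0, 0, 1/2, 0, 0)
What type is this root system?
D_7 (so(14))

Compute the Cartan integers a_ij = 2(alpha_i, alpha_j)/(alpha_j, alpha_j); the resulting 7x7 Cartan matrix is
[[2, 0, 0, 0, 0, -1, 0], [0, 2, -1, 0, 0, -1, 0], [0, -1, 2, 0, -1, 0, 0], [0, 0, 0, 2, -1, 0, 0], [0, 0, -1, -1, 2, 0, 0], [-1, -1, 0, 0, 0, 2, -1], [0, 0, 0, 0, 0, -1, 2]].
All simple roots have the same length, so the diagram is simply laced. The associated Dynkin diagram is a chain of 5 nodes with a fork of two nodes at one end (D_7), so the type is D_7 (the algebra so(14)).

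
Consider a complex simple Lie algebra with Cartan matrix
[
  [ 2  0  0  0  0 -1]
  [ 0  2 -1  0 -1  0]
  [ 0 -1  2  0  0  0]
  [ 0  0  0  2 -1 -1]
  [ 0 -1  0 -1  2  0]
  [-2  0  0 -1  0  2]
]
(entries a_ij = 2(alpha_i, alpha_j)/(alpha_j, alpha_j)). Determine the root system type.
B_6 (so(13))

The matrix has rank 6 with 2's on the diagonal. Reading the off-diagonal entries as Dynkin edges (a single edge where a_ij = a_ji = -1; a double or triple edge where a_ij * a_ji = 2 or 3), the diagram is a chain of 6 nodes with a double edge at one end; the terminal node there is the unique short simple root (B_6). One simple-root ordering that puts it in standard form is (alpha_3, alpha_2, alpha_5, alpha_4, alpha_6, alpha_1). So the algebra is type B_6, i.e. so(13).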